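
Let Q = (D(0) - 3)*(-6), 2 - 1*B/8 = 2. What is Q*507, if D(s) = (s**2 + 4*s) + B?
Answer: 9126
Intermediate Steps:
B = 0 (B = 16 - 8*2 = 16 - 16 = 0)
D(s) = s**2 + 4*s (D(s) = (s**2 + 4*s) + 0 = s**2 + 4*s)
Q = 18 (Q = (0*(4 + 0) - 3)*(-6) = (0*4 - 3)*(-6) = (0 - 3)*(-6) = -3*(-6) = 18)
Q*507 = 18*507 = 9126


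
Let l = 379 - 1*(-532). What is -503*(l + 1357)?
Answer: -1140804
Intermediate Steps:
l = 911 (l = 379 + 532 = 911)
-503*(l + 1357) = -503*(911 + 1357) = -503*2268 = -1140804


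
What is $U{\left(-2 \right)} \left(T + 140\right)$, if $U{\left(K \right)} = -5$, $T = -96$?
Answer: $-220$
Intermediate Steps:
$U{\left(-2 \right)} \left(T + 140\right) = - 5 \left(-96 + 140\right) = \left(-5\right) 44 = -220$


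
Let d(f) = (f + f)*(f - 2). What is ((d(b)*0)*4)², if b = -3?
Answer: 0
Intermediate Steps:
d(f) = 2*f*(-2 + f) (d(f) = (2*f)*(-2 + f) = 2*f*(-2 + f))
((d(b)*0)*4)² = (((2*(-3)*(-2 - 3))*0)*4)² = (((2*(-3)*(-5))*0)*4)² = ((30*0)*4)² = (0*4)² = 0² = 0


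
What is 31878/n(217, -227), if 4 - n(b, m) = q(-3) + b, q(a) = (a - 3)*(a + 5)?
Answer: -10626/67 ≈ -158.60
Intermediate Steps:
q(a) = (-3 + a)*(5 + a)
n(b, m) = 16 - b (n(b, m) = 4 - ((-15 + (-3)² + 2*(-3)) + b) = 4 - ((-15 + 9 - 6) + b) = 4 - (-12 + b) = 4 + (12 - b) = 16 - b)
31878/n(217, -227) = 31878/(16 - 1*217) = 31878/(16 - 217) = 31878/(-201) = 31878*(-1/201) = -10626/67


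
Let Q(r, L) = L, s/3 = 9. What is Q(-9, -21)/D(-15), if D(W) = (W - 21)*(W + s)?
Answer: 7/144 ≈ 0.048611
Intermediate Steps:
s = 27 (s = 3*9 = 27)
D(W) = (-21 + W)*(27 + W) (D(W) = (W - 21)*(W + 27) = (-21 + W)*(27 + W))
Q(-9, -21)/D(-15) = -21/(-567 + (-15)² + 6*(-15)) = -21/(-567 + 225 - 90) = -21/(-432) = -21*(-1/432) = 7/144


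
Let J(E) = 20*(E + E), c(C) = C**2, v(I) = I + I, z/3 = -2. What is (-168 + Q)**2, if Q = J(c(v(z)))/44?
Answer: 166464/121 ≈ 1375.7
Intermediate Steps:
z = -6 (z = 3*(-2) = -6)
v(I) = 2*I
J(E) = 40*E (J(E) = 20*(2*E) = 40*E)
Q = 1440/11 (Q = (40*(2*(-6))**2)/44 = (40*(-12)**2)*(1/44) = (40*144)*(1/44) = 5760*(1/44) = 1440/11 ≈ 130.91)
(-168 + Q)**2 = (-168 + 1440/11)**2 = (-408/11)**2 = 166464/121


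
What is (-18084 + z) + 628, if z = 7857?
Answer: -9599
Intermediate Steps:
(-18084 + z) + 628 = (-18084 + 7857) + 628 = -10227 + 628 = -9599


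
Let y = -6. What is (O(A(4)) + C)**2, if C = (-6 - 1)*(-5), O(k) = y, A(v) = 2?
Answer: 841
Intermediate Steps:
O(k) = -6
C = 35 (C = -7*(-5) = 35)
(O(A(4)) + C)**2 = (-6 + 35)**2 = 29**2 = 841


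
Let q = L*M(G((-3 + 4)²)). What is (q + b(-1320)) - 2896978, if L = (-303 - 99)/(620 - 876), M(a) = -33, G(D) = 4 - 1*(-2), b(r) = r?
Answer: -370988777/128 ≈ -2.8983e+6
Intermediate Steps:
G(D) = 6 (G(D) = 4 + 2 = 6)
L = 201/128 (L = -402/(-256) = -402*(-1/256) = 201/128 ≈ 1.5703)
q = -6633/128 (q = (201/128)*(-33) = -6633/128 ≈ -51.820)
(q + b(-1320)) - 2896978 = (-6633/128 - 1320) - 2896978 = -175593/128 - 2896978 = -370988777/128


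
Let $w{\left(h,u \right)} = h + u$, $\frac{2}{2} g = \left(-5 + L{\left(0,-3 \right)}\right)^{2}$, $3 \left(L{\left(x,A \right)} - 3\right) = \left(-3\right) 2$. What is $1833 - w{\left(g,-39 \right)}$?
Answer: $1856$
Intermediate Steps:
$L{\left(x,A \right)} = 1$ ($L{\left(x,A \right)} = 3 + \frac{\left(-3\right) 2}{3} = 3 + \frac{1}{3} \left(-6\right) = 3 - 2 = 1$)
$g = 16$ ($g = \left(-5 + 1\right)^{2} = \left(-4\right)^{2} = 16$)
$1833 - w{\left(g,-39 \right)} = 1833 - \left(16 - 39\right) = 1833 - -23 = 1833 + 23 = 1856$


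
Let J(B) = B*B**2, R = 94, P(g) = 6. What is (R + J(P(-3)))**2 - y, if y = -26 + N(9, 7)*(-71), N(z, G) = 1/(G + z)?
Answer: 1538087/16 ≈ 96131.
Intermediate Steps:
J(B) = B**3
y = -487/16 (y = -26 - 71/(7 + 9) = -26 - 71/16 = -487/16 ≈ -30.438)
(R + J(P(-3)))**2 - y = (94 + 6**3)**2 - 1*(-487/16) = (94 + 216)**2 + 487/16 = 310**2 + 487/16 = 96100 + 487/16 = 1538087/16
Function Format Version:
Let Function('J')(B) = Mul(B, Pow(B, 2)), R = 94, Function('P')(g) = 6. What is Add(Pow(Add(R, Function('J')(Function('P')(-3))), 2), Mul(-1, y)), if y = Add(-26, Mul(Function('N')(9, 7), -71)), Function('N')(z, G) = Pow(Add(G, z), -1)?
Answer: Rational(1538087, 16) ≈ 96131.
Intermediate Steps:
Function('J')(B) = Pow(B, 3)
y = Rational(-487, 16) (y = Add(-26, Mul(Pow(Add(7, 9), -1), -71)) = Add(-26, Mul(Pow(16, -1), -71)) = Add(-26, Mul(Rational(1, 16), -71)) = Add(-26, Rational(-71, 16)) = Rational(-487, 16) ≈ -30.438)
Add(Pow(Add(R, Function('J')(Function('P')(-3))), 2), Mul(-1, y)) = Add(Pow(Add(94, Pow(6, 3)), 2), Mul(-1, Rational(-487, 16))) = Add(Pow(Add(94, 216), 2), Rational(487, 16)) = Add(Pow(310, 2), Rational(487, 16)) = Add(96100, Rational(487, 16)) = Rational(1538087, 16)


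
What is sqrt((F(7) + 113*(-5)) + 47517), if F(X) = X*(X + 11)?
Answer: sqrt(47078) ≈ 216.97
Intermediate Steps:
F(X) = X*(11 + X)
sqrt((F(7) + 113*(-5)) + 47517) = sqrt((7*(11 + 7) + 113*(-5)) + 47517) = sqrt((7*18 - 565) + 47517) = sqrt((126 - 565) + 47517) = sqrt(-439 + 47517) = sqrt(47078)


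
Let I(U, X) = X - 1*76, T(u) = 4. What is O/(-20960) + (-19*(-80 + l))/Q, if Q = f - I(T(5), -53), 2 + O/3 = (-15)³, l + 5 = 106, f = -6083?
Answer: 34341507/62397920 ≈ 0.55036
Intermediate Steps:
l = 101 (l = -5 + 106 = 101)
O = -10131 (O = -6 + 3*(-15)³ = -6 + 3*(-3375) = -6 - 10125 = -10131)
I(U, X) = -76 + X (I(U, X) = X - 76 = -76 + X)
Q = -5954 (Q = -6083 - (-76 - 53) = -6083 - 1*(-129) = -6083 + 129 = -5954)
O/(-20960) + (-19*(-80 + l))/Q = -10131/(-20960) - 19*(-80 + 101)/(-5954) = -10131*(-1/20960) - 19*21*(-1/5954) = 10131/20960 - 399*(-1/5954) = 10131/20960 + 399/5954 = 34341507/62397920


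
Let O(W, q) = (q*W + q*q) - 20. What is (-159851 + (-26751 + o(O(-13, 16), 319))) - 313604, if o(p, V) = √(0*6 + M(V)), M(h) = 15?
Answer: -500206 + √15 ≈ -5.0020e+5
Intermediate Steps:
O(W, q) = -20 + q² + W*q (O(W, q) = (W*q + q²) - 20 = (q² + W*q) - 20 = -20 + q² + W*q)
o(p, V) = √15 (o(p, V) = √(0*6 + 15) = √(0 + 15) = √15)
(-159851 + (-26751 + o(O(-13, 16), 319))) - 313604 = (-159851 + (-26751 + √15)) - 313604 = (-186602 + √15) - 313604 = -500206 + √15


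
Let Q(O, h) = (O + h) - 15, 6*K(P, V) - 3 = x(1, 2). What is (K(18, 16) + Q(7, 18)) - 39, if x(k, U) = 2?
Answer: -169/6 ≈ -28.167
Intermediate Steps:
K(P, V) = 5/6 (K(P, V) = 1/2 + (1/6)*2 = 1/2 + 1/3 = 5/6)
Q(O, h) = -15 + O + h
(K(18, 16) + Q(7, 18)) - 39 = (5/6 + (-15 + 7 + 18)) - 39 = (5/6 + 10) - 39 = 65/6 - 39 = -169/6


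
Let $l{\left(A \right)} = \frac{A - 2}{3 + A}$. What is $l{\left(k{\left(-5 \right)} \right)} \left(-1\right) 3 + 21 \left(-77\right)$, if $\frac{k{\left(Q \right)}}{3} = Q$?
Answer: $- \frac{6485}{4} \approx -1621.3$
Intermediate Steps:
$k{\left(Q \right)} = 3 Q$
$l{\left(A \right)} = \frac{-2 + A}{3 + A}$
$l{\left(k{\left(-5 \right)} \right)} \left(-1\right) 3 + 21 \left(-77\right) = \frac{-2 + 3 \left(-5\right)}{3 + 3 \left(-5\right)} \left(-1\right) 3 + 21 \left(-77\right) = \frac{-2 - 15}{3 - 15} \left(-1\right) 3 - 1617 = \frac{1}{-12} \left(-17\right) \left(-1\right) 3 - 1617 = \left(- \frac{1}{12}\right) \left(-17\right) \left(-1\right) 3 - 1617 = \frac{17}{12} \left(-1\right) 3 - 1617 = \left(- \frac{17}{12}\right) 3 - 1617 = - \frac{17}{4} - 1617 = - \frac{6485}{4}$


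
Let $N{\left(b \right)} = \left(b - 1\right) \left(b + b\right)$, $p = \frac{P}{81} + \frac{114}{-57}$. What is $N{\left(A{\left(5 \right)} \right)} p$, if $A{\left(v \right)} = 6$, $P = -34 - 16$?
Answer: $- \frac{4240}{27} \approx -157.04$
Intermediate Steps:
$P = -50$
$p = - \frac{212}{81}$ ($p = - \frac{50}{81} + \frac{114}{-57} = \left(-50\right) \frac{1}{81} + 114 \left(- \frac{1}{57}\right) = - \frac{50}{81} - 2 = - \frac{212}{81} \approx -2.6173$)
$N{\left(b \right)} = 2 b \left(-1 + b\right)$ ($N{\left(b \right)} = \left(-1 + b\right) 2 b = 2 b \left(-1 + b\right)$)
$N{\left(A{\left(5 \right)} \right)} p = 2 \cdot 6 \left(-1 + 6\right) \left(- \frac{212}{81}\right) = 2 \cdot 6 \cdot 5 \left(- \frac{212}{81}\right) = 60 \left(- \frac{212}{81}\right) = - \frac{4240}{27}$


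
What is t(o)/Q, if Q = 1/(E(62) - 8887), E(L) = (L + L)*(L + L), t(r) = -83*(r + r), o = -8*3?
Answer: 25852176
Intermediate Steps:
o = -24
t(r) = -166*r
E(L) = 4*L**2 (E(L) = (2*L)*(2*L) = 4*L**2)
Q = 1/6489 (Q = 1/(4*62**2 - 8887) = 1/(4*3844 - 8887) = 1/(15376 - 8887) = 1/6489 ≈ 0.00015411)
t(o)/Q = (-166*(-24))/(1/6489) = 3984*6489 = 25852176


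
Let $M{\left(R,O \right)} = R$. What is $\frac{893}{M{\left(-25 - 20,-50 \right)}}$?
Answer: $- \frac{893}{45} \approx -19.844$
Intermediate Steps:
$\frac{893}{M{\left(-25 - 20,-50 \right)}} = \frac{893}{-25 - 20} = \frac{893}{-45} = 893 \left(- \frac{1}{45}\right) = - \frac{893}{45}$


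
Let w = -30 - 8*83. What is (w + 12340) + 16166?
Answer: 27812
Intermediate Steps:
w = -694 (w = -30 - 664 = -694)
(w + 12340) + 16166 = (-694 + 12340) + 16166 = 11646 + 16166 = 27812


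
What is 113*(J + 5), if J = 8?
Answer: 1469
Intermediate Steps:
113*(J + 5) = 113*(8 + 5) = 113*13 = 1469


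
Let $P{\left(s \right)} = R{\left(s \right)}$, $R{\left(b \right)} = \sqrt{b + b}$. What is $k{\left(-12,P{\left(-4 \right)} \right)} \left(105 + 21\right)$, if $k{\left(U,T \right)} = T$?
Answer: $252 i \sqrt{2} \approx 356.38 i$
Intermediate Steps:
$R{\left(b \right)} = \sqrt{2} \sqrt{b}$ ($R{\left(b \right)} = \sqrt{2 b} = \sqrt{2} \sqrt{b}$)
$P{\left(s \right)} = \sqrt{2} \sqrt{s}$
$k{\left(-12,P{\left(-4 \right)} \right)} \left(105 + 21\right) = \sqrt{2} \sqrt{-4} \left(105 + 21\right) = \sqrt{2} \cdot 2 i 126 = 2 i \sqrt{2} \cdot 126 = 252 i \sqrt{2}$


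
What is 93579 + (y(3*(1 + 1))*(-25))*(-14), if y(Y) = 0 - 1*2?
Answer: 92879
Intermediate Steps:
y(Y) = -2 (y(Y) = 0 - 2 = -2)
93579 + (y(3*(1 + 1))*(-25))*(-14) = 93579 - 2*(-25)*(-14) = 93579 + 50*(-14) = 93579 - 700 = 92879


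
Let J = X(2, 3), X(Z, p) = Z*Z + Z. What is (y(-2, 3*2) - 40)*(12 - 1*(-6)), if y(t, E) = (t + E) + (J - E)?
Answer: -648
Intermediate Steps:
X(Z, p) = Z + Z² (X(Z, p) = Z² + Z = Z + Z²)
J = 6 (J = 2*(1 + 2) = 2*3 = 6)
y(t, E) = 6 + t (y(t, E) = (t + E) + (6 - E) = (E + t) + (6 - E) = 6 + t)
(y(-2, 3*2) - 40)*(12 - 1*(-6)) = ((6 - 2) - 40)*(12 - 1*(-6)) = (4 - 40)*(12 + 6) = -36*18 = -648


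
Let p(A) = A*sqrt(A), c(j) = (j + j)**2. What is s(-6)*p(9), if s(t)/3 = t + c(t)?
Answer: 11178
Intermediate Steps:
c(j) = 4*j**2 (c(j) = (2*j)**2 = 4*j**2)
s(t) = 3*t + 12*t**2 (s(t) = 3*(t + 4*t**2) = 3*t + 12*t**2)
p(A) = A**(3/2)
s(-6)*p(9) = (3*(-6)*(1 + 4*(-6)))*9**(3/2) = (3*(-6)*(1 - 24))*27 = (3*(-6)*(-23))*27 = 414*27 = 11178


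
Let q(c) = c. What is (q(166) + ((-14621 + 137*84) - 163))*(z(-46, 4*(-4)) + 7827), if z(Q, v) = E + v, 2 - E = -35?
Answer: -24407280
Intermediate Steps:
E = 37 (E = 2 - 1*(-35) = 2 + 35 = 37)
z(Q, v) = 37 + v
(q(166) + ((-14621 + 137*84) - 163))*(z(-46, 4*(-4)) + 7827) = (166 + ((-14621 + 137*84) - 163))*((37 + 4*(-4)) + 7827) = (166 + ((-14621 + 11508) - 163))*((37 - 16) + 7827) = (166 + (-3113 - 163))*(21 + 7827) = (166 - 3276)*7848 = -3110*7848 = -24407280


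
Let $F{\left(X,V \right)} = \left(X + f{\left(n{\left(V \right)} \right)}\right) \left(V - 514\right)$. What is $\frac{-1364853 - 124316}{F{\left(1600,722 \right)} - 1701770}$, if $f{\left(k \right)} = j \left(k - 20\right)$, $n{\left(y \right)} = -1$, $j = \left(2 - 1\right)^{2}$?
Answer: $\frac{1489169}{1373338} \approx 1.0843$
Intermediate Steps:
$j = 1$ ($j = 1^{2} = 1$)
$f{\left(k \right)} = -20 + k$ ($f{\left(k \right)} = 1 \left(k - 20\right) = 1 \left(-20 + k\right) = -20 + k$)
$F{\left(X,V \right)} = \left(-514 + V\right) \left(-21 + X\right)$ ($F{\left(X,V \right)} = \left(X - 21\right) \left(V - 514\right) = \left(X - 21\right) \left(-514 + V\right) = \left(-21 + X\right) \left(-514 + V\right) = \left(-514 + V\right) \left(-21 + X\right)$)
$\frac{-1364853 - 124316}{F{\left(1600,722 \right)} - 1701770} = \frac{-1364853 - 124316}{\left(10794 - 822400 - 15162 + 722 \cdot 1600\right) - 1701770} = - \frac{1489169}{\left(10794 - 822400 - 15162 + 1155200\right) - 1701770} = - \frac{1489169}{328432 - 1701770} = - \frac{1489169}{-1373338} = \left(-1489169\right) \left(- \frac{1}{1373338}\right) = \frac{1489169}{1373338}$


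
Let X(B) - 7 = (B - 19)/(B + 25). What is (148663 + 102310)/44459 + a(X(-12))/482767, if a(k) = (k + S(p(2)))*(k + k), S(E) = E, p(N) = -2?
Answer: 20476471899899/3627304130957 ≈ 5.6451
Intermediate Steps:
X(B) = 7 + (-19 + B)/(25 + B) (X(B) = 7 + (B - 19)/(B + 25) = 7 + (-19 + B)/(25 + B))
a(k) = 2*k*(-2 + k) (a(k) = (k - 2)*(k + k) = (-2 + k)*(2*k) = 2*k*(-2 + k))
(148663 + 102310)/44459 + a(X(-12))/482767 = (148663 + 102310)/44459 + (2*(4*(39 + 2*(-12))/(25 - 12))*(-2 + 4*(39 + 2*(-12))/(25 - 12)))/482767 = 250973*(1/44459) + (2*(4*(39 - 24)/13)*(-2 + 4*(39 - 24)/13))*(1/482767) = 250973/44459 + (2*(4*(1/13)*15)*(-2 + 4*(1/13)*15))*(1/482767) = 250973/44459 + (2*(60/13)*(-2 + 60/13))*(1/482767) = 250973/44459 + (2*(60/13)*(34/13))*(1/482767) = 250973/44459 + (4080/169)*(1/482767) = 250973/44459 + 4080/81587623 = 20476471899899/3627304130957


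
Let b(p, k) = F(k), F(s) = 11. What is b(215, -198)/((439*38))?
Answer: 11/16682 ≈ 0.00065939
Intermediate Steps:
b(p, k) = 11
b(215, -198)/((439*38)) = 11/((439*38)) = 11/16682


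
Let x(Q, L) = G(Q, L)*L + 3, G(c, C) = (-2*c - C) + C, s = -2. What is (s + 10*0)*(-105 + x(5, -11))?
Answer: -16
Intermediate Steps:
G(c, C) = -2*c (G(c, C) = (-C - 2*c) + C = -2*c)
x(Q, L) = 3 - 2*L*Q (x(Q, L) = (-2*Q)*L + 3 = -2*L*Q + 3 = 3 - 2*L*Q)
(s + 10*0)*(-105 + x(5, -11)) = (-2 + 10*0)*(-105 + (3 - 2*(-11)*5)) = (-2 + 0)*(-105 + (3 + 110)) = -2*(-105 + 113) = -2*8 = -16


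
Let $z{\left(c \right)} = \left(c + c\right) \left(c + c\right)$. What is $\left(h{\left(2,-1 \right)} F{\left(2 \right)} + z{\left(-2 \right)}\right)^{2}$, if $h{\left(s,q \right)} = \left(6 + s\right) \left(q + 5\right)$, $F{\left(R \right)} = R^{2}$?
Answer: $20736$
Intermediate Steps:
$h{\left(s,q \right)} = \left(5 + q\right) \left(6 + s\right)$ ($h{\left(s,q \right)} = \left(6 + s\right) \left(5 + q\right) = \left(5 + q\right) \left(6 + s\right)$)
$z{\left(c \right)} = 4 c^{2}$ ($z{\left(c \right)} = 2 c 2 c = 4 c^{2}$)
$\left(h{\left(2,-1 \right)} F{\left(2 \right)} + z{\left(-2 \right)}\right)^{2} = \left(\left(30 + 5 \cdot 2 + 6 \left(-1\right) - 2\right) 2^{2} + 4 \left(-2\right)^{2}\right)^{2} = \left(\left(30 + 10 - 6 - 2\right) 4 + 4 \cdot 4\right)^{2} = \left(32 \cdot 4 + 16\right)^{2} = \left(128 + 16\right)^{2} = 144^{2} = 20736$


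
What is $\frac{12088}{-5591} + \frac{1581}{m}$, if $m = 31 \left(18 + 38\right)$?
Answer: $- \frac{391787}{313096} \approx -1.2513$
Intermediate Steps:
$m = 1736$ ($m = 31 \cdot 56 = 1736$)
$\frac{12088}{-5591} + \frac{1581}{m} = \frac{12088}{-5591} + \frac{1581}{1736} = 12088 \left(- \frac{1}{5591}\right) + 1581 \cdot \frac{1}{1736} = - \frac{12088}{5591} + \frac{51}{56} = - \frac{391787}{313096}$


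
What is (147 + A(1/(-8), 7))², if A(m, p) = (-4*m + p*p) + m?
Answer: 2468041/64 ≈ 38563.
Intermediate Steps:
A(m, p) = p² - 3*m (A(m, p) = (-4*m + p²) + m = (p² - 4*m) + m = p² - 3*m)
(147 + A(1/(-8), 7))² = (147 + (7² - 3/(-8)))² = (147 + (49 - 3*(-⅛)))² = (147 + (49 + 3/8))² = (147 + 395/8)² = (1571/8)² = 2468041/64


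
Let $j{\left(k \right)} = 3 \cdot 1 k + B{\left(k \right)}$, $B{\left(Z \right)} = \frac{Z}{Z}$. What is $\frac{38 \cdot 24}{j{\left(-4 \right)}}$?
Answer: $- \frac{912}{11} \approx -82.909$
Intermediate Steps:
$B{\left(Z \right)} = 1$
$j{\left(k \right)} = 1 + 3 k$ ($j{\left(k \right)} = 3 \cdot 1 k + 1 = 3 k + 1 = 1 + 3 k$)
$\frac{38 \cdot 24}{j{\left(-4 \right)}} = \frac{38 \cdot 24}{1 + 3 \left(-4\right)} = \frac{912}{1 - 12} = \frac{912}{-11} = 912 \left(- \frac{1}{11}\right) = - \frac{912}{11}$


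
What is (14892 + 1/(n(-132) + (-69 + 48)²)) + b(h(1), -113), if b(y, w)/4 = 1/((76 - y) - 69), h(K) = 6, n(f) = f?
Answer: 4602865/309 ≈ 14896.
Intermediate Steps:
b(y, w) = 4/(7 - y) (b(y, w) = 4/((76 - y) - 69) = 4/(7 - y))
(14892 + 1/(n(-132) + (-69 + 48)²)) + b(h(1), -113) = (14892 + 1/(-132 + (-69 + 48)²)) - 4/(-7 + 6) = (14892 + 1/(-132 + (-21)²)) - 4/(-1) = (14892 + 1/(-132 + 441)) - 4*(-1) = (14892 + 1/309) + 4 = 4601629/309 + 4 = 4602865/309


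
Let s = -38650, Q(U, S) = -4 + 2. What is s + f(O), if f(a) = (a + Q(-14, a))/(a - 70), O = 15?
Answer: -2125763/55 ≈ -38650.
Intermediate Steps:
Q(U, S) = -2
f(a) = (-2 + a)/(-70 + a) (f(a) = (a - 2)/(a - 70) = (-2 + a)/(-70 + a))
s + f(O) = -38650 + (-2 + 15)/(-70 + 15) = -38650 + 13/(-55) = -38650 - 1/55*13 = -38650 - 13/55 = -2125763/55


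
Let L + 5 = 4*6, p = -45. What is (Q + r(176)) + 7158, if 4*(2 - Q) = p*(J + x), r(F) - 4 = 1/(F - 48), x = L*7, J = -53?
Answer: 1032193/128 ≈ 8064.0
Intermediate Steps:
L = 19 (L = -5 + 4*6 = -5 + 24 = 19)
x = 133 (x = 19*7 = 133)
r(F) = 4 + 1/(-48 + F) (r(F) = 4 + 1/(F - 48) = 4 + 1/(-48 + F))
Q = 902 (Q = 2 - (-45)*(-53 + 133)/4 = 2 - (-45)*80/4 = 2 - ¼*(-3600) = 2 + 900 = 902)
(Q + r(176)) + 7158 = (902 + (-191 + 4*176)/(-48 + 176)) + 7158 = (902 + (-191 + 704)/128) + 7158 = (902 + (1/128)*513) + 7158 = (902 + 513/128) + 7158 = 115969/128 + 7158 = 1032193/128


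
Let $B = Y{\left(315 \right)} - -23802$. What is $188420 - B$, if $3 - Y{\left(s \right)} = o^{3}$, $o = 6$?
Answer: $164831$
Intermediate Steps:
$Y{\left(s \right)} = -213$ ($Y{\left(s \right)} = 3 - 6^{3} = 3 - 216 = -213$)
$B = 23589$ ($B = -213 - -23802 = -213 + 23802 = 23589$)
$188420 - B = 188420 - 23589 = 164831$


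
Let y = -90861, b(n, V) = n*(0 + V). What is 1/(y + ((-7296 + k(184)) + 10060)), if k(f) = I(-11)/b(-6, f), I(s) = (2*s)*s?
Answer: -552/48629665 ≈ -1.1351e-5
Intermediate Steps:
b(n, V) = V*n (b(n, V) = n*V = V*n)
I(s) = 2*s**2
k(f) = -121/(3*f) (k(f) = (2*(-11)**2)/((f*(-6))) = (2*121)/((-6*f)) = 242*(-1/(6*f)) = -121/(3*f))
1/(y + ((-7296 + k(184)) + 10060)) = 1/(-90861 + ((-7296 - 121/3/184) + 10060)) = 1/(-90861 + ((-7296 - 121/3*1/184) + 10060)) = 1/(-90861 + ((-7296 - 121/552) + 10060)) = 1/(-90861 + (-4027513/552 + 10060)) = 1/(-90861 + 1525607/552) = 1/(-48629665/552) = -552/48629665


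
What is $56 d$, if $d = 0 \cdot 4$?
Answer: $0$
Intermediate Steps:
$d = 0$
$56 d = 56 \cdot 0 = 0$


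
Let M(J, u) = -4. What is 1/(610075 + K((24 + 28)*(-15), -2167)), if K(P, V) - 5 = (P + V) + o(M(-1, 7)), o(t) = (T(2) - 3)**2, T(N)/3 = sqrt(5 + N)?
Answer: 607205/368697909757 + 18*sqrt(7)/368697909757 ≈ 1.6470e-6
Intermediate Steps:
T(N) = 3*sqrt(5 + N)
o(t) = (-3 + 3*sqrt(7))**2 (o(t) = (3*sqrt(5 + 2) - 3)**2 = (3*sqrt(7) - 3)**2 = (-3 + 3*sqrt(7))**2)
K(P, V) = 77 + P + V - 18*sqrt(7) (K(P, V) = 5 + ((P + V) + (72 - 18*sqrt(7))) = 5 + (72 + P + V - 18*sqrt(7)) = 77 + P + V - 18*sqrt(7))
1/(610075 + K((24 + 28)*(-15), -2167)) = 1/(610075 + (77 + (24 + 28)*(-15) - 2167 - 18*sqrt(7))) = 1/(610075 + (77 + 52*(-15) - 2167 - 18*sqrt(7))) = 1/(610075 + (77 - 780 - 2167 - 18*sqrt(7))) = 1/(610075 + (-2870 - 18*sqrt(7))) = 1/(607205 - 18*sqrt(7))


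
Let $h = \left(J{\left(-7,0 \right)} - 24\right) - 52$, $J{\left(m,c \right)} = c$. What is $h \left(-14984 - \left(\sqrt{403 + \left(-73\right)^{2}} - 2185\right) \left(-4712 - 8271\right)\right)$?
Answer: $2157095764 - 1973416 \sqrt{1433} \approx 2.0824 \cdot 10^{9}$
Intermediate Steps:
$h = -76$ ($h = \left(0 - 24\right) - 52 = -24 - 52 = -76$)
$h \left(-14984 - \left(\sqrt{403 + \left(-73\right)^{2}} - 2185\right) \left(-4712 - 8271\right)\right) = - 76 \left(-14984 - \left(\sqrt{403 + \left(-73\right)^{2}} - 2185\right) \left(-4712 - 8271\right)\right) = - 76 \left(-14984 - \left(\sqrt{403 + 5329} - 2185\right) \left(-12983\right)\right) = - 76 \left(-14984 - \left(\sqrt{5732} - 2185\right) \left(-12983\right)\right) = - 76 \left(-14984 - \left(2 \sqrt{1433} - 2185\right) \left(-12983\right)\right) = - 76 \left(-14984 - \left(-2185 + 2 \sqrt{1433}\right) \left(-12983\right)\right) = - 76 \left(-14984 - \left(28367855 - 25966 \sqrt{1433}\right)\right) = - 76 \left(-28382839 + 25966 \sqrt{1433}\right) = 2157095764 - 1973416 \sqrt{1433}$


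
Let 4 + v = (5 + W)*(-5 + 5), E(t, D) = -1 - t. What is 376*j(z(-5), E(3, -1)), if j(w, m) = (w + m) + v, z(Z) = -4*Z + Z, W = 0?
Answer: 2632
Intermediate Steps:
v = -4 (v = -4 + (5 + 0)*(-5 + 5) = -4 + 5*0 = -4 + 0 = -4)
z(Z) = -3*Z
j(w, m) = -4 + m + w (j(w, m) = (w + m) - 4 = (m + w) - 4 = -4 + m + w)
376*j(z(-5), E(3, -1)) = 376*(-4 + (-1 - 1*3) - 3*(-5)) = 376*(-4 + (-1 - 3) + 15) = 376*(-4 - 4 + 15) = 376*7 = 2632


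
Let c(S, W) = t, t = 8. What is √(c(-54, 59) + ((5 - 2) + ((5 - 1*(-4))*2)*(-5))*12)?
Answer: 2*I*√259 ≈ 32.187*I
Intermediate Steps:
c(S, W) = 8
√(c(-54, 59) + ((5 - 2) + ((5 - 1*(-4))*2)*(-5))*12) = √(8 + ((5 - 2) + ((5 - 1*(-4))*2)*(-5))*12) = √(8 + (3 + ((5 + 4)*2)*(-5))*12) = √(8 + (3 + (9*2)*(-5))*12) = √(8 + (3 + 18*(-5))*12) = √(8 + (3 - 90)*12) = √(8 - 87*12) = √(8 - 1044) = √(-1036) = 2*I*√259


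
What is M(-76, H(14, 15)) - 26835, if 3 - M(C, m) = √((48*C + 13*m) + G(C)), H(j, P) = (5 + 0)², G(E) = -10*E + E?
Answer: -26832 - I*√2639 ≈ -26832.0 - 51.371*I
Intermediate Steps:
G(E) = -9*E
H(j, P) = 25 (H(j, P) = 5² = 25)
M(C, m) = 3 - √(13*m + 39*C) (M(C, m) = 3 - √((48*C + 13*m) - 9*C) = 3 - √((13*m + 48*C) - 9*C) = 3 - √(13*m + 39*C))
M(-76, H(14, 15)) - 26835 = (3 - √(13*25 + 39*(-76))) - 26835 = (3 - √(325 - 2964)) - 26835 = (3 - √(-2639)) - 26835 = (3 - I*√2639) - 26835 = -26832 - I*√2639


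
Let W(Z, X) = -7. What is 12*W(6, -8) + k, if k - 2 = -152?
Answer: -234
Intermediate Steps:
k = -150 (k = 2 - 152 = -150)
12*W(6, -8) + k = 12*(-7) - 150 = -84 - 150 = -234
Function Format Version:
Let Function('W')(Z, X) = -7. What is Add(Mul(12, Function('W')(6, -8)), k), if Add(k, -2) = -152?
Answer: -234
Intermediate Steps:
k = -150 (k = Add(2, -152) = -150)
Add(Mul(12, Function('W')(6, -8)), k) = Add(Mul(12, -7), -150) = Add(-84, -150) = -234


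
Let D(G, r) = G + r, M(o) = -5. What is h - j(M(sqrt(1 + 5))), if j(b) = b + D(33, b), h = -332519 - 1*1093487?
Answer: -1426029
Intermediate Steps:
h = -1426006 (h = -332519 - 1093487 = -1426006)
j(b) = 33 + 2*b (j(b) = b + (33 + b) = 33 + 2*b)
h - j(M(sqrt(1 + 5))) = -1426006 - (33 + 2*(-5)) = -1426006 - (33 - 10) = -1426006 - 1*23 = -1426006 - 23 = -1426029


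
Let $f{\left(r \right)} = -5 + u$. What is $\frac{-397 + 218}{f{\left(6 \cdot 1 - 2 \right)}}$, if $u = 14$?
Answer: $- \frac{179}{9} \approx -19.889$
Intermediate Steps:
$f{\left(r \right)} = 9$ ($f{\left(r \right)} = -5 + 14 = 9$)
$\frac{-397 + 218}{f{\left(6 \cdot 1 - 2 \right)}} = \frac{-397 + 218}{9} = \left(-179\right) \frac{1}{9} = - \frac{179}{9}$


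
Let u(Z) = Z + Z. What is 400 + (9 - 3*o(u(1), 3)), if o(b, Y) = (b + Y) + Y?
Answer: 385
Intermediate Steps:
u(Z) = 2*Z
o(b, Y) = b + 2*Y (o(b, Y) = (Y + b) + Y = b + 2*Y)
400 + (9 - 3*o(u(1), 3)) = 400 + (9 - 3*(2*1 + 2*3)) = 400 + (9 - 3*(2 + 6)) = 400 + (9 - 3*8) = 400 + (9 - 24) = 400 - 15 = 385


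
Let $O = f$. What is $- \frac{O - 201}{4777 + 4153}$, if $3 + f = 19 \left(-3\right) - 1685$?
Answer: $\frac{973}{4465} \approx 0.21792$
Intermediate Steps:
$f = -1745$ ($f = -3 + \left(19 \left(-3\right) - 1685\right) = -3 - 1742 = -1745$)
$O = -1745$
$- \frac{O - 201}{4777 + 4153} = - \frac{-1745 - 201}{4777 + 4153} = - \frac{-1946}{8930} = \left(-1\right) \left(- \frac{973}{4465}\right) = \frac{973}{4465}$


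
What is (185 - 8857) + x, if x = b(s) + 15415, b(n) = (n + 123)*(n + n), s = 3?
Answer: 7499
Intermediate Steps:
b(n) = 2*n*(123 + n) (b(n) = (123 + n)*(2*n) = 2*n*(123 + n))
x = 16171 (x = 2*3*(123 + 3) + 15415 = 2*3*126 + 15415 = 756 + 15415 = 16171)
(185 - 8857) + x = (185 - 8857) + 16171 = -8672 + 16171 = 7499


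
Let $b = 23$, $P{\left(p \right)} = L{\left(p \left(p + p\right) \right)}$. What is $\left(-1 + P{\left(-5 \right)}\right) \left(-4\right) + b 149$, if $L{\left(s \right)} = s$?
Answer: $3231$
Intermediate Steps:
$P{\left(p \right)} = 2 p^{2}$ ($P{\left(p \right)} = p \left(p + p\right) = p 2 p = 2 p^{2}$)
$\left(-1 + P{\left(-5 \right)}\right) \left(-4\right) + b 149 = \left(-1 + 2 \left(-5\right)^{2}\right) \left(-4\right) + 23 \cdot 149 = \left(-1 + 2 \cdot 25\right) \left(-4\right) + 3427 = \left(-1 + 50\right) \left(-4\right) + 3427 = 49 \left(-4\right) + 3427 = -196 + 3427 = 3231$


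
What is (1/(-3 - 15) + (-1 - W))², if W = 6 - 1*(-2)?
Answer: 26569/324 ≈ 82.003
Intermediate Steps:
W = 8 (W = 6 + 2 = 8)
(1/(-3 - 15) + (-1 - W))² = (1/(-3 - 15) + (-1 - 1*8))² = (1/(-18) + (-1 - 8))² = (-1/18 - 9)² = (-163/18)² = 26569/324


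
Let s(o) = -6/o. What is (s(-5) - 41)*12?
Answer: -2388/5 ≈ -477.60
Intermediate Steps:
(s(-5) - 41)*12 = (-6/(-5) - 41)*12 = (-6*(-⅕) - 41)*12 = (6/5 - 41)*12 = -199/5*12 = -2388/5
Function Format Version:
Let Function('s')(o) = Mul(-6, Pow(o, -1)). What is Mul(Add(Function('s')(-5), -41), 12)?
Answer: Rational(-2388, 5) ≈ -477.60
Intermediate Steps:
Mul(Add(Function('s')(-5), -41), 12) = Mul(Add(Mul(-6, Pow(-5, -1)), -41), 12) = Mul(Add(Mul(-6, Rational(-1, 5)), -41), 12) = Mul(Add(Rational(6, 5), -41), 12) = Mul(Rational(-199, 5), 12) = Rational(-2388, 5)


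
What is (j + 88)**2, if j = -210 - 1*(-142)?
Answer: 400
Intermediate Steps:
j = -68 (j = -210 + 142 = -68)
(j + 88)**2 = (-68 + 88)**2 = 20**2 = 400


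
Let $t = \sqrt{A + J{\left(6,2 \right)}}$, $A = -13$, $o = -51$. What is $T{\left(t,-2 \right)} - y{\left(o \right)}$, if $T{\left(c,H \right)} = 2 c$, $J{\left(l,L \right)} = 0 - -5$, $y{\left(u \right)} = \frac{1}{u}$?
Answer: $\frac{1}{51} + 4 i \sqrt{2} \approx 0.019608 + 5.6569 i$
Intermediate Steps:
$J{\left(l,L \right)} = 5$ ($J{\left(l,L \right)} = 0 + 5 = 5$)
$t = 2 i \sqrt{2}$ ($t = \sqrt{-13 + 5} = \sqrt{-8} = 2 i \sqrt{2} \approx 2.8284 i$)
$T{\left(t,-2 \right)} - y{\left(o \right)} = 2 \cdot 2 i \sqrt{2} - \frac{1}{-51} = 4 i \sqrt{2} - - \frac{1}{51} = 4 i \sqrt{2} + \frac{1}{51} = \frac{1}{51} + 4 i \sqrt{2}$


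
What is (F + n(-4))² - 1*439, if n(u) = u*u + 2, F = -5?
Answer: -270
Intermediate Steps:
n(u) = 2 + u² (n(u) = u² + 2 = 2 + u²)
(F + n(-4))² - 1*439 = (-5 + (2 + (-4)²))² - 1*439 = (-5 + (2 + 16))² - 439 = (-5 + 18)² - 439 = 13² - 439 = 169 - 439 = -270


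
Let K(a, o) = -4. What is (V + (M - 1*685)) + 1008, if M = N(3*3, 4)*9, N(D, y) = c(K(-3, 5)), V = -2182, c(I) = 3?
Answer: -1832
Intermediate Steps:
N(D, y) = 3
M = 27 (M = 3*9 = 27)
(V + (M - 1*685)) + 1008 = (-2182 + (27 - 1*685)) + 1008 = (-2182 + (27 - 685)) + 1008 = (-2182 - 658) + 1008 = -2840 + 1008 = -1832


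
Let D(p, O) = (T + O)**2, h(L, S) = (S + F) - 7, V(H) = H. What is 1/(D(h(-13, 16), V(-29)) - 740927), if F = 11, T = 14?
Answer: -1/740702 ≈ -1.3501e-6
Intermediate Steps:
h(L, S) = 4 + S (h(L, S) = (S + 11) - 7 = (11 + S) - 7 = 4 + S)
D(p, O) = (14 + O)**2
1/(D(h(-13, 16), V(-29)) - 740927) = 1/((14 - 29)**2 - 740927) = 1/((-15)**2 - 740927) = 1/(225 - 740927) = 1/(-740702) = -1/740702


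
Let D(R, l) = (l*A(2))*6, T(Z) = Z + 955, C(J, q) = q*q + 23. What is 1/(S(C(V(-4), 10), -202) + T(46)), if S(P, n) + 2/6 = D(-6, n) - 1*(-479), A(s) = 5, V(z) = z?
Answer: -3/13741 ≈ -0.00021832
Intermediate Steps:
C(J, q) = 23 + q² (C(J, q) = q² + 23 = 23 + q²)
T(Z) = 955 + Z
D(R, l) = 30*l (D(R, l) = (l*5)*6 = (5*l)*6 = 30*l)
S(P, n) = 1436/3 + 30*n (S(P, n) = -⅓ + (30*n - 1*(-479)) = -⅓ + (30*n + 479) = -⅓ + (479 + 30*n) = 1436/3 + 30*n)
1/(S(C(V(-4), 10), -202) + T(46)) = 1/((1436/3 + 30*(-202)) + (955 + 46)) = 1/((1436/3 - 6060) + 1001) = 1/(-16744/3 + 1001) = 1/(-13741/3) = -3/13741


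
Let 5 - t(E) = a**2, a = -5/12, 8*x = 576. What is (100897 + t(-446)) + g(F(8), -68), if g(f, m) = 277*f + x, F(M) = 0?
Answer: 14540231/144 ≈ 1.0097e+5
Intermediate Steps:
x = 72 (x = (1/8)*576 = 72)
a = -5/12 (a = -5*1/12 = -5/12 ≈ -0.41667)
t(E) = 695/144 (t(E) = 5 - (-5/12)**2 = 5 - 1*25/144 = 5 - 25/144 = 695/144)
g(f, m) = 72 + 277*f (g(f, m) = 277*f + 72 = 72 + 277*f)
(100897 + t(-446)) + g(F(8), -68) = (100897 + 695/144) + (72 + 277*0) = 14529863/144 + (72 + 0) = 14529863/144 + 72 = 14540231/144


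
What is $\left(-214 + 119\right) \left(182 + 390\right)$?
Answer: $-54340$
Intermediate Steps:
$\left(-214 + 119\right) \left(182 + 390\right) = \left(-95\right) 572 = -54340$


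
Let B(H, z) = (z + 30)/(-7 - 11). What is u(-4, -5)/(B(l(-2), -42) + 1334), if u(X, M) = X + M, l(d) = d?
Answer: -27/4004 ≈ -0.0067433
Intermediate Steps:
B(H, z) = -5/3 - z/18 (B(H, z) = (30 + z)/(-18) = (30 + z)*(-1/18) = -5/3 - z/18)
u(X, M) = M + X
u(-4, -5)/(B(l(-2), -42) + 1334) = (-5 - 4)/((-5/3 - 1/18*(-42)) + 1334) = -9/((-5/3 + 7/3) + 1334) = -9/(⅔ + 1334) = -9/4004/3 = -9*3/4004 = -27/4004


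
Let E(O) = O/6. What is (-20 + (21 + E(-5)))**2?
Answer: 1/36 ≈ 0.027778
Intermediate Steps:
E(O) = O/6 (E(O) = O*(1/6) = O/6)
(-20 + (21 + E(-5)))**2 = (-20 + (21 + (1/6)*(-5)))**2 = (-20 + (21 - 5/6))**2 = (-20 + 121/6)**2 = (1/6)**2 = 1/36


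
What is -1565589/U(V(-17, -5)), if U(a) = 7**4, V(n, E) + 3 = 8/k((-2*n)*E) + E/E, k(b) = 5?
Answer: -1565589/2401 ≈ -652.06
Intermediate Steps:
V(n, E) = -2/5 (V(n, E) = -3 + (8/5 + E/E) = -3 + (8*(1/5) + 1) = -3 + (8/5 + 1) = -3 + 13/5 = -2/5)
U(a) = 2401
-1565589/U(V(-17, -5)) = -1565589/2401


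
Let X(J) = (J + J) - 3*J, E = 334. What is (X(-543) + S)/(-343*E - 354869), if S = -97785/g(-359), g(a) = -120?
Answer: -1207/417272 ≈ -0.0028926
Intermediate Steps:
S = 6519/8 (S = -97785/(-120) = -97785*(-1/120) = 6519/8 ≈ 814.88)
X(J) = -J (X(J) = 2*J - 3*J = -J)
(X(-543) + S)/(-343*E - 354869) = (-1*(-543) + 6519/8)/(-343*334 - 354869) = (543 + 6519/8)/(-114562 - 354869) = (10863/8)/(-469431) = (10863/8)*(-1/469431) = -1207/417272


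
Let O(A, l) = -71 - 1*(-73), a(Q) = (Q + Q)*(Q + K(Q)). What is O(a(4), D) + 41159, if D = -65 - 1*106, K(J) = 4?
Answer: 41161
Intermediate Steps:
D = -171 (D = -65 - 106 = -171)
a(Q) = 2*Q*(4 + Q) (a(Q) = (Q + Q)*(Q + 4) = (2*Q)*(4 + Q) = 2*Q*(4 + Q))
O(A, l) = 2 (O(A, l) = -71 + 73 = 2)
O(a(4), D) + 41159 = 2 + 41159 = 41161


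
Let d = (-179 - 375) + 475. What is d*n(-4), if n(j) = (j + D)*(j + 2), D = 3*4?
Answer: 1264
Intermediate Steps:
D = 12
d = -79 (d = -554 + 475 = -79)
n(j) = (2 + j)*(12 + j) (n(j) = (j + 12)*(j + 2) = (12 + j)*(2 + j) = (2 + j)*(12 + j))
d*n(-4) = -79*(24 + (-4)² + 14*(-4)) = -79*(24 + 16 - 56) = -79*(-16) = 1264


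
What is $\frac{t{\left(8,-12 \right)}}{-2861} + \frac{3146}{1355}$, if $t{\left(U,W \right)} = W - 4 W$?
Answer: $\frac{8951926}{3876655} \approx 2.3092$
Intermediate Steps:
$t{\left(U,W \right)} = - 3 W$
$\frac{t{\left(8,-12 \right)}}{-2861} + \frac{3146}{1355} = \frac{\left(-3\right) \left(-12\right)}{-2861} + \frac{3146}{1355} = 36 \left(- \frac{1}{2861}\right) + 3146 \cdot \frac{1}{1355} = - \frac{36}{2861} + \frac{3146}{1355} = \frac{8951926}{3876655}$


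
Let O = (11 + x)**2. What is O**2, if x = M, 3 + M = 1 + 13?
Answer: 234256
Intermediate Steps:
M = 11 (M = -3 + (1 + 13) = -3 + 14 = 11)
x = 11
O = 484 (O = (11 + 11)**2 = 22**2 = 484)
O**2 = 484**2 = 234256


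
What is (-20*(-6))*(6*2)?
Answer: 1440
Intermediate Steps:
(-20*(-6))*(6*2) = 120*12 = 1440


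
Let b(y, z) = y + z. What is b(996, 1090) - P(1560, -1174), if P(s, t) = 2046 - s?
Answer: 1600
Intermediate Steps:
b(996, 1090) - P(1560, -1174) = (996 + 1090) - (2046 - 1*1560) = 2086 - (2046 - 1560) = 2086 - 1*486 = 2086 - 486 = 1600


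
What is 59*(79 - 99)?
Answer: -1180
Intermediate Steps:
59*(79 - 99) = 59*(-20) = -1180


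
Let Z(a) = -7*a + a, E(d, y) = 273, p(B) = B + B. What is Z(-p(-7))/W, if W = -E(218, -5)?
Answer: 4/13 ≈ 0.30769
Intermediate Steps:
p(B) = 2*B
W = -273 (W = -1*273 = -273)
Z(a) = -6*a
Z(-p(-7))/W = -(-6)*2*(-7)/(-273) = -(-6)*(-14)*(-1/273) = -6*14*(-1/273) = -84*(-1/273) = 4/13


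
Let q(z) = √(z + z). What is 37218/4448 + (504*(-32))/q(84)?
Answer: 18609/2224 - 192*√42 ≈ -1235.9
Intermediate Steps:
q(z) = √2*√z (q(z) = √(2*z) = √2*√z)
37218/4448 + (504*(-32))/q(84) = 37218/4448 + (504*(-32))/((√2*√84)) = 37218*(1/4448) - 16128*√42/84 = 18609/2224 - 16128*√42/84 = 18609/2224 - 192*√42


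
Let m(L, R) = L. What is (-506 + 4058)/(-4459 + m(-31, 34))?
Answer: -1776/2245 ≈ -0.79109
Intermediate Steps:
(-506 + 4058)/(-4459 + m(-31, 34)) = (-506 + 4058)/(-4459 - 31) = 3552/(-4490) = 3552*(-1/4490) = -1776/2245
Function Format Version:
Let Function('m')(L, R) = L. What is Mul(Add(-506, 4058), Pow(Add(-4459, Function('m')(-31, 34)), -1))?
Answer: Rational(-1776, 2245) ≈ -0.79109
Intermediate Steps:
Mul(Add(-506, 4058), Pow(Add(-4459, Function('m')(-31, 34)), -1)) = Mul(Add(-506, 4058), Pow(Add(-4459, -31), -1)) = Mul(3552, Pow(-4490, -1)) = Mul(3552, Rational(-1, 4490)) = Rational(-1776, 2245)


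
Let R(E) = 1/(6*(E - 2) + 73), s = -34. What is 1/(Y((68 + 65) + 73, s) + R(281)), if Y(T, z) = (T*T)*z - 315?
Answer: -1747/2521163832 ≈ -6.9293e-7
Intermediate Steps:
Y(T, z) = -315 + z*T² (Y(T, z) = T²*z - 315 = z*T² - 315 = -315 + z*T²)
R(E) = 1/(61 + 6*E) (R(E) = 1/(6*(-2 + E) + 73) = 1/((-12 + 6*E) + 73) = 1/(61 + 6*E))
1/(Y((68 + 65) + 73, s) + R(281)) = 1/((-315 - 34*((68 + 65) + 73)²) + 1/(61 + 6*281)) = 1/((-315 - 34*(133 + 73)²) + 1/(61 + 1686)) = 1/((-315 - 34*206²) + 1/1747) = 1/((-315 - 34*42436) + 1/1747) = 1/((-315 - 1442824) + 1/1747) = 1/(-1443139 + 1/1747) = 1/(-2521163832/1747) = -1747/2521163832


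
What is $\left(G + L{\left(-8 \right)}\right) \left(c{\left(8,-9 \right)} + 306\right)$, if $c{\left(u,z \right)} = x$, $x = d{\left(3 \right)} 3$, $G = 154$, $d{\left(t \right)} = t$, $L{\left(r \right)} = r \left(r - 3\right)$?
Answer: $76230$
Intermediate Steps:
$L{\left(r \right)} = r \left(-3 + r\right)$
$x = 9$ ($x = 3 \cdot 3 = 9$)
$c{\left(u,z \right)} = 9$
$\left(G + L{\left(-8 \right)}\right) \left(c{\left(8,-9 \right)} + 306\right) = \left(154 - 8 \left(-3 - 8\right)\right) \left(9 + 306\right) = \left(154 - -88\right) 315 = \left(154 + 88\right) 315 = 242 \cdot 315 = 76230$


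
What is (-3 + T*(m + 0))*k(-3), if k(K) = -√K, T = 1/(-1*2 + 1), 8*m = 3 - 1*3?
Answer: 3*I*√3 ≈ 5.1962*I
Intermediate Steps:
m = 0 (m = (3 - 1*3)/8 = (3 - 3)/8 = (⅛)*0 = 0)
T = -1 (T = 1/(-2 + 1) = 1/(-1) = 1*(-1) = -1)
(-3 + T*(m + 0))*k(-3) = (-3 - (0 + 0))*(-√(-3)) = (-3 - 1*0)*(-I*√3) = (-3 + 0)*(-I*√3) = -(-3)*I*√3 = 3*I*√3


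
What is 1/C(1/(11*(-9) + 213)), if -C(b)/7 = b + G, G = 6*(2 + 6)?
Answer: -114/38311 ≈ -0.0029756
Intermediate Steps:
G = 48 (G = 6*8 = 48)
C(b) = -336 - 7*b (C(b) = -7*(b + 48) = -7*(48 + b) = -336 - 7*b)
1/C(1/(11*(-9) + 213)) = 1/(-336 - 7/(11*(-9) + 213)) = 1/(-336 - 7/(-99 + 213)) = 1/(-336 - 7/114) = 1/(-38311/114) = -114/38311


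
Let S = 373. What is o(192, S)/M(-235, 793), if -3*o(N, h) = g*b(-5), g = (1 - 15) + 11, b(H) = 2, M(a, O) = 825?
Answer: 2/825 ≈ 0.0024242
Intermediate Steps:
g = -3 (g = -14 + 11 = -3)
o(N, h) = 2 (o(N, h) = -(-1)*2 = -1/3*(-6) = 2)
o(192, S)/M(-235, 793) = 2/825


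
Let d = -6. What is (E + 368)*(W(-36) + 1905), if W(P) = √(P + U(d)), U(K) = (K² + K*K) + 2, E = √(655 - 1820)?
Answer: (368 + I*√1165)*(1905 + √38) ≈ 7.0331e+5 + 65232.0*I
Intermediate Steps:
E = I*√1165 (E = √(-1165) = I*√1165 ≈ 34.132*I)
U(K) = 2 + 2*K² (U(K) = (K² + K²) + 2 = 2*K² + 2 = 2 + 2*K²)
W(P) = √(74 + P) (W(P) = √(P + (2 + 2*(-6)²)) = √(P + (2 + 2*36)) = √(P + (2 + 72)) = √(P + 74) = √(74 + P))
(E + 368)*(W(-36) + 1905) = (I*√1165 + 368)*(√(74 - 36) + 1905) = (368 + I*√1165)*(√38 + 1905) = (368 + I*√1165)*(1905 + √38)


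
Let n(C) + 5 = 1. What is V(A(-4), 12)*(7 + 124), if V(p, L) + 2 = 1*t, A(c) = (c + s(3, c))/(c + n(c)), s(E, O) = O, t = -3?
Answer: -655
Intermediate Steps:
n(C) = -4 (n(C) = -5 + 1 = -4)
A(c) = 2*c/(-4 + c) (A(c) = (c + c)/(c - 4) = (2*c)/(-4 + c) = 2*c/(-4 + c))
V(p, L) = -5 (V(p, L) = -2 + 1*(-3) = -2 - 3 = -5)
V(A(-4), 12)*(7 + 124) = -5*(7 + 124) = -5*131 = -655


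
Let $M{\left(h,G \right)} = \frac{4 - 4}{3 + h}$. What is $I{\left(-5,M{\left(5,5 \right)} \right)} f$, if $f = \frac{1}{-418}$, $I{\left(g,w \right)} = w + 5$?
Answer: $- \frac{5}{418} \approx -0.011962$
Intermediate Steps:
$M{\left(h,G \right)} = 0$ ($M{\left(h,G \right)} = \frac{0}{3 + h} = 0$)
$I{\left(g,w \right)} = 5 + w$
$f = - \frac{1}{418} \approx -0.0023923$
$I{\left(-5,M{\left(5,5 \right)} \right)} f = \left(5 + 0\right) \left(- \frac{1}{418}\right) = 5 \left(- \frac{1}{418}\right) = - \frac{5}{418}$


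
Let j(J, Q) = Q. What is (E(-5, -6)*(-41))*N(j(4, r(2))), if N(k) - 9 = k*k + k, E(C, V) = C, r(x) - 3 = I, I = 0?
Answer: 4305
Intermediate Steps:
r(x) = 3 (r(x) = 3 + 0 = 3)
N(k) = 9 + k + k² (N(k) = 9 + (k*k + k) = 9 + (k² + k) = 9 + (k + k²) = 9 + k + k²)
(E(-5, -6)*(-41))*N(j(4, r(2))) = (-5*(-41))*(9 + 3 + 3²) = 205*(9 + 3 + 9) = 205*21 = 4305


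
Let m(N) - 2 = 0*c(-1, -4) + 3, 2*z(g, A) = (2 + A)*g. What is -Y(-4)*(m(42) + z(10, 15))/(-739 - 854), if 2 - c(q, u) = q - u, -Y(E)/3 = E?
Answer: 40/59 ≈ 0.67797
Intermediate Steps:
Y(E) = -3*E
z(g, A) = g*(2 + A)/2 (z(g, A) = ((2 + A)*g)/2 = (g*(2 + A))/2 = g*(2 + A)/2)
c(q, u) = 2 + u - q (c(q, u) = 2 - (q - u) = 2 + (u - q) = 2 + u - q)
m(N) = 5 (m(N) = 2 + (0*(2 - 4 - 1*(-1)) + 3) = 2 + (0*(2 - 4 + 1) + 3) = 2 + (0*(-1) + 3) = 2 + (0 + 3) = 2 + 3 = 5)
-Y(-4)*(m(42) + z(10, 15))/(-739 - 854) = -(-3*(-4))*(5 + (½)*10*(2 + 15))/(-739 - 854) = -12*(5 + (½)*10*17)/(-1593) = -12*(5 + 85)*(-1/1593) = -12*90*(-1/1593) = -12*(-10)/177 = -1*(-40/59) = 40/59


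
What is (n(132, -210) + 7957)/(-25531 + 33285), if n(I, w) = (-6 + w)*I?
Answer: -20555/7754 ≈ -2.6509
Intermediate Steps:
n(I, w) = I*(-6 + w)
(n(132, -210) + 7957)/(-25531 + 33285) = (132*(-6 - 210) + 7957)/(-25531 + 33285) = (132*(-216) + 7957)/7754 = (-28512 + 7957)*(1/7754) = -20555*1/7754 = -20555/7754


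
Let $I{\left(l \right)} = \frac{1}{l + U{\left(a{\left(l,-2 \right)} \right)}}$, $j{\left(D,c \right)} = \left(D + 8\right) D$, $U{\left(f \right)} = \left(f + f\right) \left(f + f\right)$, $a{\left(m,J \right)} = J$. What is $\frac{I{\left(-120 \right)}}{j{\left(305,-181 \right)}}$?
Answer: $- \frac{1}{9928360} \approx -1.0072 \cdot 10^{-7}$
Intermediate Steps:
$U{\left(f \right)} = 4 f^{2}$ ($U{\left(f \right)} = 2 f 2 f = 4 f^{2}$)
$j{\left(D,c \right)} = D \left(8 + D\right)$ ($j{\left(D,c \right)} = \left(8 + D\right) D = D \left(8 + D\right)$)
$I{\left(l \right)} = \frac{1}{16 + l}$ ($I{\left(l \right)} = \frac{1}{l + 4 \left(-2\right)^{2}} = \frac{1}{l + 4 \cdot 4} = \frac{1}{l + 16} = \frac{1}{16 + l}$)
$\frac{I{\left(-120 \right)}}{j{\left(305,-181 \right)}} = \frac{1}{\left(16 - 120\right) 305 \left(8 + 305\right)} = \frac{1}{\left(-104\right) 305 \cdot 313} = - \frac{1}{104 \cdot 95465} = \left(- \frac{1}{104}\right) \frac{1}{95465} = - \frac{1}{9928360}$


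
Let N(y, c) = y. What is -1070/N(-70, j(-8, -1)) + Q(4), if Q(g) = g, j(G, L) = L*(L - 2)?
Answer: 135/7 ≈ 19.286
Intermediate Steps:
j(G, L) = L*(-2 + L)
-1070/N(-70, j(-8, -1)) + Q(4) = -1070/(-70) + 4 = -1070*(-1/70) + 4 = 107/7 + 4 = 135/7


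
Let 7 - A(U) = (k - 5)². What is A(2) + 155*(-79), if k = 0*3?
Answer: -12263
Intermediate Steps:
k = 0
A(U) = -18 (A(U) = 7 - (0 - 5)² = 7 - 1*(-5)² = 7 - 1*25 = 7 - 25 = -18)
A(2) + 155*(-79) = -18 + 155*(-79) = -18 - 12245 = -12263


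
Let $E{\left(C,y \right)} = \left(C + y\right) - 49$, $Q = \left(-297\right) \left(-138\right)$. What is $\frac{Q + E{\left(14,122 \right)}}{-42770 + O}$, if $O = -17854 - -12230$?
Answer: $- \frac{41073}{48394} \approx -0.84872$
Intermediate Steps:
$Q = 40986$
$E{\left(C,y \right)} = -49 + C + y$
$O = -5624$ ($O = -17854 + 12230 = -5624$)
$\frac{Q + E{\left(14,122 \right)}}{-42770 + O} = \frac{40986 + \left(-49 + 14 + 122\right)}{-42770 - 5624} = \frac{40986 + 87}{-48394} = 41073 \left(- \frac{1}{48394}\right) = - \frac{41073}{48394}$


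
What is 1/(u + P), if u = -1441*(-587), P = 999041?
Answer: 1/1844908 ≈ 5.4203e-7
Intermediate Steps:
u = 845867
1/(u + P) = 1/(845867 + 999041) = 1/1844908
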